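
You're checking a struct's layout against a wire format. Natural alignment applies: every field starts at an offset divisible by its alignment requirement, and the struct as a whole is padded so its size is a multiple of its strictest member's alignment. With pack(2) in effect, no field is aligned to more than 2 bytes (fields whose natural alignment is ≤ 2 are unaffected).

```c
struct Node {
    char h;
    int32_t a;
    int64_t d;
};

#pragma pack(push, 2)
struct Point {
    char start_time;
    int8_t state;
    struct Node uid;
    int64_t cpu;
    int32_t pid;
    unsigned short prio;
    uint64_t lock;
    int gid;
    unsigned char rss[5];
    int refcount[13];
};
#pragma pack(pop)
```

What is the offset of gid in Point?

Node: 0..1  h  (1B, 1-aligned); 1..4  -- padding (3B); 4..8  a  (4B, 4-aligned); 8..16  d  (8B, 8-aligned); sizeof = 16, alignof = 8
0..1  start_time  (1B, 1-aligned)
1..2  state  (1B, 1-aligned)
2..18  uid  (16B, 2-aligned)
18..26  cpu  (8B, 2-aligned)
26..30  pid  (4B, 2-aligned)
30..32  prio  (2B, 2-aligned)
32..40  lock  (8B, 2-aligned)
40..44  gid  (4B, 2-aligned)

40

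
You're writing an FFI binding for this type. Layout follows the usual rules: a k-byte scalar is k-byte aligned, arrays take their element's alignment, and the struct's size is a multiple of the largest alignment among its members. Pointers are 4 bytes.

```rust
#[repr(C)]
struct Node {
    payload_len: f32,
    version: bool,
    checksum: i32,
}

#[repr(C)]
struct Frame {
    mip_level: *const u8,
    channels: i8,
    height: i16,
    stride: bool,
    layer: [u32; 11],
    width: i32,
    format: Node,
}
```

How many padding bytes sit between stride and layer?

3

Node: 0..4  payload_len  (4B, 4-aligned); 4..5  version  (1B, 1-aligned); 5..8  -- padding (3B); 8..12  checksum  (4B, 4-aligned); sizeof = 12, alignof = 4
0..4  mip_level  (4B, 4-aligned)
4..5  channels  (1B, 1-aligned)
5..6  -- padding (1B)
6..8  height  (2B, 2-aligned)
8..9  stride  (1B, 1-aligned)
9..12  -- padding (3B)
12..56  layer  (44B, 4-aligned)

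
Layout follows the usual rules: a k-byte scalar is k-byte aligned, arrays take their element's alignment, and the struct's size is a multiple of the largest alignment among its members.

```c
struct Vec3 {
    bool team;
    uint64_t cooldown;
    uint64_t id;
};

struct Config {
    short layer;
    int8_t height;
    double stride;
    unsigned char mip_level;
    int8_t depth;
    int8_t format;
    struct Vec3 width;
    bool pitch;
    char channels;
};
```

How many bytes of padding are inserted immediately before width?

Vec3: 0..1  team  (1B, 1-aligned); 1..8  -- padding (7B); 8..16  cooldown  (8B, 8-aligned); 16..24  id  (8B, 8-aligned); sizeof = 24, alignof = 8
0..2  layer  (2B, 2-aligned)
2..3  height  (1B, 1-aligned)
3..8  -- padding (5B)
8..16  stride  (8B, 8-aligned)
16..17  mip_level  (1B, 1-aligned)
17..18  depth  (1B, 1-aligned)
18..19  format  (1B, 1-aligned)
19..24  -- padding (5B)
24..48  width  (24B, 8-aligned)

5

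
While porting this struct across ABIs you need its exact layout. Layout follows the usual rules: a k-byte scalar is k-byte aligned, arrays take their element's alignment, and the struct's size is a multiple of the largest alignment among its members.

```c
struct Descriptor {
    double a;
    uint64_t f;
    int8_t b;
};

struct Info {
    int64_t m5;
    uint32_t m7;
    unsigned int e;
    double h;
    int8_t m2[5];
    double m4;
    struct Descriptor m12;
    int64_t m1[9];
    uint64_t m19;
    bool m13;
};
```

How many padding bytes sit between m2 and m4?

Descriptor: @0: a [8B, align 8] → 8; @8: f [8B, align 8] → 16; @16: b [1B, align 1] → 17; +7 tail pad (align 8); size 24, align 8
@0: m5 [8B, align 8] → 8
@8: m7 [4B, align 4] → 12
@12: e [4B, align 4] → 16
@16: h [8B, align 8] → 24
@24: m2 [5B, align 1] → 29
+3 pad (align 8)
@32: m4 [8B, align 8] → 40

3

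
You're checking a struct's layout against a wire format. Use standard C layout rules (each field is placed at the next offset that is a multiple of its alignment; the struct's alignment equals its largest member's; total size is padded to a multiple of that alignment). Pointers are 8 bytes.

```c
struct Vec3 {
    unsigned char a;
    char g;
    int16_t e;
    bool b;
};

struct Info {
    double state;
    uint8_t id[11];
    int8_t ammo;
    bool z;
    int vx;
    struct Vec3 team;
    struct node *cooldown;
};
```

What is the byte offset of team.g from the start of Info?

29

Vec3: @0: a [1B, align 1] → 1; @1: g [1B, align 1] → 2; @2: e [2B, align 2] → 4; @4: b [1B, align 1] → 5; +1 tail pad (align 2); size 6, align 2
@0: state [8B, align 8] → 8
@8: id [11B, align 1] → 19
@19: ammo [1B, align 1] → 20
@20: z [1B, align 1] → 21
+3 pad (align 4)
@24: vx [4B, align 4] → 28
@28: team [6B, align 2] → 34
within Vec3: g at 1
28 + 1 = 29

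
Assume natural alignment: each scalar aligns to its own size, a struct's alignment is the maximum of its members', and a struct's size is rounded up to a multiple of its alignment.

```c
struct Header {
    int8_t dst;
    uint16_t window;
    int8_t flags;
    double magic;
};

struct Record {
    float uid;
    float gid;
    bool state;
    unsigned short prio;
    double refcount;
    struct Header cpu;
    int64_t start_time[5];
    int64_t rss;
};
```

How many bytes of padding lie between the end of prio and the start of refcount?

Header: @0: dst [1B, align 1] → 1; +1 pad (align 2); @2: window [2B, align 2] → 4; @4: flags [1B, align 1] → 5; +3 pad (align 8); @8: magic [8B, align 8] → 16; size 16, align 8
@0: uid [4B, align 4] → 4
@4: gid [4B, align 4] → 8
@8: state [1B, align 1] → 9
+1 pad (align 2)
@10: prio [2B, align 2] → 12
+4 pad (align 8)
@16: refcount [8B, align 8] → 24

4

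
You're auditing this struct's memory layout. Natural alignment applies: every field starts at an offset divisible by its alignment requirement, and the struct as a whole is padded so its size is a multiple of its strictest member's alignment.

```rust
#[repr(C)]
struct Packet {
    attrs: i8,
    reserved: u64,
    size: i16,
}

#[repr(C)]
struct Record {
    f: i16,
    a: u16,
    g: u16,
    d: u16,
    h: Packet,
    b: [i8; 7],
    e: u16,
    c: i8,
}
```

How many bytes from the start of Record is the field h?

Packet: @0: attrs [1B, align 1] → 1; +7 pad (align 8); @8: reserved [8B, align 8] → 16; @16: size [2B, align 2] → 18; +6 tail pad (align 8); size 24, align 8
@0: f [2B, align 2] → 2
@2: a [2B, align 2] → 4
@4: g [2B, align 2] → 6
@6: d [2B, align 2] → 8
@8: h [24B, align 8] → 32

8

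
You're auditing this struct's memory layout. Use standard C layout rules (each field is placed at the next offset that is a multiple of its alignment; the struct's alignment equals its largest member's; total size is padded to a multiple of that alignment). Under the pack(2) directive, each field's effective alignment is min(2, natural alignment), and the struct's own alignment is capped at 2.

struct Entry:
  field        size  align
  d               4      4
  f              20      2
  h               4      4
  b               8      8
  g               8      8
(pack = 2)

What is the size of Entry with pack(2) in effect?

44

@0: d [4B, align 2] → 4
@4: f [20B, align 2] → 24
@24: h [4B, align 2] → 28
@28: b [8B, align 2] → 36
@36: g [8B, align 2] → 44
size 44, align 2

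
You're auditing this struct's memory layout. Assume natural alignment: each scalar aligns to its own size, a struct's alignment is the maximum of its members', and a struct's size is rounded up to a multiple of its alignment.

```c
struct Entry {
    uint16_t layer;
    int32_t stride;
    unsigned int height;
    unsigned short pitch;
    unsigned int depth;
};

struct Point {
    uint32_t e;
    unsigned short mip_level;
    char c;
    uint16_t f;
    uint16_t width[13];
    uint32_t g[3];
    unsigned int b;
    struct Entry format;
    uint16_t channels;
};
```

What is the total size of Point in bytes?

76

Entry: 0..2  layer  (2B, 2-aligned); 2..4  -- padding (2B); 4..8  stride  (4B, 4-aligned); 8..12  height  (4B, 4-aligned); 12..14  pitch  (2B, 2-aligned); 14..16  -- padding (2B); 16..20  depth  (4B, 4-aligned); sizeof = 20, alignof = 4
0..4  e  (4B, 4-aligned)
4..6  mip_level  (2B, 2-aligned)
6..7  c  (1B, 1-aligned)
7..8  -- padding (1B)
8..10  f  (2B, 2-aligned)
10..36  width  (26B, 2-aligned)
36..48  g  (12B, 4-aligned)
48..52  b  (4B, 4-aligned)
52..72  format  (20B, 4-aligned)
72..74  channels  (2B, 2-aligned)
74..76  -- tail padding (2B)
sizeof = 76, alignof = 4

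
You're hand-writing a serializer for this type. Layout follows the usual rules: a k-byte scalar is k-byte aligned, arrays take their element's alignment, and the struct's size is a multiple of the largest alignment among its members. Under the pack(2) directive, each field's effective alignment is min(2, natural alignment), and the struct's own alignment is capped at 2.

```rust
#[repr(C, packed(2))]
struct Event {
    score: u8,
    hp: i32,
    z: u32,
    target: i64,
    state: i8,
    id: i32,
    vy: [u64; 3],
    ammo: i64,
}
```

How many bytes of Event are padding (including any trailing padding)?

2

score at 0 (size 1, align 1) → ends 1
pad 1 to align 2 for hp
hp at 2 (size 4, align 2) → ends 6
z at 6 (size 4, align 2) → ends 10
target at 10 (size 8, align 2) → ends 18
state at 18 (size 1, align 1) → ends 19
pad 1 to align 2 for id
id at 20 (size 4, align 2) → ends 24
vy at 24 (size 24, align 2) → ends 48
ammo at 48 (size 8, align 2) → ends 56
total 56 bytes, alignment 2
data bytes 54, size 56 → padding 2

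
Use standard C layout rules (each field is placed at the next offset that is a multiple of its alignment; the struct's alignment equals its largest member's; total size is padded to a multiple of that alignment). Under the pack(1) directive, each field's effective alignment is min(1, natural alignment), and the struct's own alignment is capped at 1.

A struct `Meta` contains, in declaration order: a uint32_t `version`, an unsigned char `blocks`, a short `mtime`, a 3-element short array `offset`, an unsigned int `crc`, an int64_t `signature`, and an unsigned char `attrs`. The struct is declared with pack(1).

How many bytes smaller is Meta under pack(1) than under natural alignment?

14

natural layout:
  0..4  version  (4B, 4-aligned)
  4..5  blocks  (1B, 1-aligned)
  5..6  -- padding (1B)
  6..8  mtime  (2B, 2-aligned)
  8..14  offset  (6B, 2-aligned)
  14..16  -- padding (2B)
  16..20  crc  (4B, 4-aligned)
  20..24  -- padding (4B)
  24..32  signature  (8B, 8-aligned)
  32..33  attrs  (1B, 1-aligned)
  33..40  -- tail padding (7B)
  sizeof = 40, alignof = 8
packed(1) layout:
  0..4  version  (4B, 1-aligned)
  4..5  blocks  (1B, 1-aligned)
  5..7  mtime  (2B, 1-aligned)
  7..13  offset  (6B, 1-aligned)
  13..17  crc  (4B, 1-aligned)
  17..25  signature  (8B, 1-aligned)
  25..26  attrs  (1B, 1-aligned)
  sizeof = 26, alignof = 1
40 − 26 = 14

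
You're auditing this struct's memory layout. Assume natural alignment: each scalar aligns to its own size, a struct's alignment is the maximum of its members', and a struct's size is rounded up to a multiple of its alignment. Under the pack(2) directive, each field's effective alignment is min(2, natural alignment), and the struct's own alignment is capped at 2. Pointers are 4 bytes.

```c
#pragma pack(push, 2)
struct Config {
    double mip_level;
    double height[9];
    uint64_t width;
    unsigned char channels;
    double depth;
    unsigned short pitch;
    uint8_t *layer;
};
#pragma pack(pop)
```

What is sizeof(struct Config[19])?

@0: mip_level [8B, align 2] → 8
@8: height [72B, align 2] → 80
@80: width [8B, align 2] → 88
@88: channels [1B, align 1] → 89
+1 pad (align 2)
@90: depth [8B, align 2] → 98
@98: pitch [2B, align 2] → 100
@100: layer [4B, align 2] → 104
size 104, align 2
array of 19: 19 × 104 = 1976

1976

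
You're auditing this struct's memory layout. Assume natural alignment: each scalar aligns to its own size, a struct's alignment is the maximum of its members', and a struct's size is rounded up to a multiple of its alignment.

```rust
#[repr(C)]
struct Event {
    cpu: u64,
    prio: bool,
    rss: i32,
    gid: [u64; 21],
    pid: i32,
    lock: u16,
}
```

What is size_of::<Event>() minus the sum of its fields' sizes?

5

@0: cpu [8B, align 8] → 8
@8: prio [1B, align 1] → 9
+3 pad (align 4)
@12: rss [4B, align 4] → 16
@16: gid [168B, align 8] → 184
@184: pid [4B, align 4] → 188
@188: lock [2B, align 2] → 190
+2 tail pad (align 8)
size 192, align 8
data bytes 187, size 192 → padding 5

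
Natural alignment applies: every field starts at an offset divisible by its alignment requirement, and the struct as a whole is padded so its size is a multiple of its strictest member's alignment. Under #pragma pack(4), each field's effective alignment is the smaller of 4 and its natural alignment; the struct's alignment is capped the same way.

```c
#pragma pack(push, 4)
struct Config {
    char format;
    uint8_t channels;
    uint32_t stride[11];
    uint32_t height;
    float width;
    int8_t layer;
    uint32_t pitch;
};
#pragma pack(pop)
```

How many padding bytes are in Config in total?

@0: format [1B, align 1] → 1
@1: channels [1B, align 1] → 2
+2 pad (align 4)
@4: stride [44B, align 4] → 48
@48: height [4B, align 4] → 52
@52: width [4B, align 4] → 56
@56: layer [1B, align 1] → 57
+3 pad (align 4)
@60: pitch [4B, align 4] → 64
size 64, align 4
data bytes 59, size 64 → padding 5

5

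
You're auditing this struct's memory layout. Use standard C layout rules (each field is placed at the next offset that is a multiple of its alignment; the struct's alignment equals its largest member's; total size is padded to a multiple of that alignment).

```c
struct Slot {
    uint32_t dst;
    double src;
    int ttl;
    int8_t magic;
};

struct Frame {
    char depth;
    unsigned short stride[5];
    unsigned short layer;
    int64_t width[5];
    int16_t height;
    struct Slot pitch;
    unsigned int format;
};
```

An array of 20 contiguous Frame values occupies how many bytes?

Slot: @0: dst [4B, align 4] → 4; +4 pad (align 8); @8: src [8B, align 8] → 16; @16: ttl [4B, align 4] → 20; @20: magic [1B, align 1] → 21; +3 tail pad (align 8); size 24, align 8
@0: depth [1B, align 1] → 1
+1 pad (align 2)
@2: stride [10B, align 2] → 12
@12: layer [2B, align 2] → 14
+2 pad (align 8)
@16: width [40B, align 8] → 56
@56: height [2B, align 2] → 58
+6 pad (align 8)
@64: pitch [24B, align 8] → 88
@88: format [4B, align 4] → 92
+4 tail pad (align 8)
size 96, align 8
array of 20: 20 × 96 = 1920

1920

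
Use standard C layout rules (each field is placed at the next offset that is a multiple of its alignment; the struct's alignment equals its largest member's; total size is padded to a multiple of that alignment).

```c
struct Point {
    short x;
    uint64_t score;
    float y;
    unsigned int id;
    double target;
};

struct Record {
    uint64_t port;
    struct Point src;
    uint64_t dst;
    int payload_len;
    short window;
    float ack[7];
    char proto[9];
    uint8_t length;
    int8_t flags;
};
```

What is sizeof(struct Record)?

96

Point: x at 0 (size 2, align 2) → ends 2; pad 6 to align 8 for score; score at 8 (size 8, align 8) → ends 16; y at 16 (size 4, align 4) → ends 20; id at 20 (size 4, align 4) → ends 24; target at 24 (size 8, align 8) → ends 32; total 32 bytes, alignment 8
port at 0 (size 8, align 8) → ends 8
src at 8 (size 32, align 8) → ends 40
dst at 40 (size 8, align 8) → ends 48
payload_len at 48 (size 4, align 4) → ends 52
window at 52 (size 2, align 2) → ends 54
pad 2 to align 4 for ack
ack at 56 (size 28, align 4) → ends 84
proto at 84 (size 9, align 1) → ends 93
length at 93 (size 1, align 1) → ends 94
flags at 94 (size 1, align 1) → ends 95
tail pad 1 to reach multiple of 8
total 96 bytes, alignment 8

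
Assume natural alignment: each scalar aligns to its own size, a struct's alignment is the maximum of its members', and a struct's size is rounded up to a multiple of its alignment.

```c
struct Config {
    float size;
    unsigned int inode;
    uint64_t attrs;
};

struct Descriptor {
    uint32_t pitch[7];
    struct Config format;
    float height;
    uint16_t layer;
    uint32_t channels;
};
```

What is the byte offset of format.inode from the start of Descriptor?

Config: size at 0 (size 4, align 4) → ends 4; inode at 4 (size 4, align 4) → ends 8; attrs at 8 (size 8, align 8) → ends 16; total 16 bytes, alignment 8
pitch at 0 (size 28, align 4) → ends 28
pad 4 to align 8 for format
format at 32 (size 16, align 8) → ends 48
within Config: inode at 4
32 + 4 = 36

36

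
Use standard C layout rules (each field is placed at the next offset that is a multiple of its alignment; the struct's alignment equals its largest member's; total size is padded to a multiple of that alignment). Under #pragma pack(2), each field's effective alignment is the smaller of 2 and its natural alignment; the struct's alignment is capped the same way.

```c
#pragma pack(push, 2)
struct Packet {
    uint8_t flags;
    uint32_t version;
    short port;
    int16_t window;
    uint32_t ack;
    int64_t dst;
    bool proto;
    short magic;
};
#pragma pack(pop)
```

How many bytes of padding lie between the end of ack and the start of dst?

0..1  flags  (1B, 1-aligned)
1..2  -- padding (1B)
2..6  version  (4B, 2-aligned)
6..8  port  (2B, 2-aligned)
8..10  window  (2B, 2-aligned)
10..14  ack  (4B, 2-aligned)
14..22  dst  (8B, 2-aligned)

0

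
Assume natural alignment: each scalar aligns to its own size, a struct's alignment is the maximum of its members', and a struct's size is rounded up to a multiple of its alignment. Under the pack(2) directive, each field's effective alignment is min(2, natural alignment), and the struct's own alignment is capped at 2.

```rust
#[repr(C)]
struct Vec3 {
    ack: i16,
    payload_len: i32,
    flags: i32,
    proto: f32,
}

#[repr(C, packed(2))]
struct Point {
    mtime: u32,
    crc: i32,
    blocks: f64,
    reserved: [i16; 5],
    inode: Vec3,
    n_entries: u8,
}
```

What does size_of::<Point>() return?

44 bytes

Vec3: 0..2  ack  (2B, 2-aligned); 2..4  -- padding (2B); 4..8  payload_len  (4B, 4-aligned); 8..12  flags  (4B, 4-aligned); 12..16  proto  (4B, 4-aligned); sizeof = 16, alignof = 4
0..4  mtime  (4B, 2-aligned)
4..8  crc  (4B, 2-aligned)
8..16  blocks  (8B, 2-aligned)
16..26  reserved  (10B, 2-aligned)
26..42  inode  (16B, 2-aligned)
42..43  n_entries  (1B, 1-aligned)
43..44  -- tail padding (1B)
sizeof = 44, alignof = 2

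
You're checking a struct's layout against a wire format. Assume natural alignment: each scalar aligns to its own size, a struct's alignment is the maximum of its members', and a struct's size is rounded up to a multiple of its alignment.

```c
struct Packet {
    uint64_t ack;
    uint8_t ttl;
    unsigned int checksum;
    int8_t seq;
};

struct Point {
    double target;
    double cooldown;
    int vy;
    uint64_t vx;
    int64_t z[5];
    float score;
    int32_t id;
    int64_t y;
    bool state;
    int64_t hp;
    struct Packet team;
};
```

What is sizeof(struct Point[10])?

Packet: ack at 0 (size 8, align 8) → ends 8; ttl at 8 (size 1, align 1) → ends 9; pad 3 to align 4 for checksum; checksum at 12 (size 4, align 4) → ends 16; seq at 16 (size 1, align 1) → ends 17; tail pad 7 to reach multiple of 8; total 24 bytes, alignment 8
target at 0 (size 8, align 8) → ends 8
cooldown at 8 (size 8, align 8) → ends 16
vy at 16 (size 4, align 4) → ends 20
pad 4 to align 8 for vx
vx at 24 (size 8, align 8) → ends 32
z at 32 (size 40, align 8) → ends 72
score at 72 (size 4, align 4) → ends 76
id at 76 (size 4, align 4) → ends 80
y at 80 (size 8, align 8) → ends 88
state at 88 (size 1, align 1) → ends 89
pad 7 to align 8 for hp
hp at 96 (size 8, align 8) → ends 104
team at 104 (size 24, align 8) → ends 128
total 128 bytes, alignment 8
array of 10: 10 × 128 = 1280

1280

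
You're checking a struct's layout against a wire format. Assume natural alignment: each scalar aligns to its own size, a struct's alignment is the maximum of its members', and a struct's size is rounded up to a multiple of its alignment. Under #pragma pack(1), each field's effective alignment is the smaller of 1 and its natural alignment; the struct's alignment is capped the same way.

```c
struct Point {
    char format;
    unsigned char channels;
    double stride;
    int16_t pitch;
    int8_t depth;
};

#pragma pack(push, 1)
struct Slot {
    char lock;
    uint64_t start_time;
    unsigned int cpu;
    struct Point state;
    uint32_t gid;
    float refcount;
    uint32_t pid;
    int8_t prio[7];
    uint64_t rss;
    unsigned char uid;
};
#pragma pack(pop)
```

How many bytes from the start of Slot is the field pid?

45

Point: @0: format [1B, align 1] → 1; @1: channels [1B, align 1] → 2; +6 pad (align 8); @8: stride [8B, align 8] → 16; @16: pitch [2B, align 2] → 18; @18: depth [1B, align 1] → 19; +5 tail pad (align 8); size 24, align 8
@0: lock [1B, align 1] → 1
@1: start_time [8B, align 1] → 9
@9: cpu [4B, align 1] → 13
@13: state [24B, align 1] → 37
@37: gid [4B, align 1] → 41
@41: refcount [4B, align 1] → 45
@45: pid [4B, align 1] → 49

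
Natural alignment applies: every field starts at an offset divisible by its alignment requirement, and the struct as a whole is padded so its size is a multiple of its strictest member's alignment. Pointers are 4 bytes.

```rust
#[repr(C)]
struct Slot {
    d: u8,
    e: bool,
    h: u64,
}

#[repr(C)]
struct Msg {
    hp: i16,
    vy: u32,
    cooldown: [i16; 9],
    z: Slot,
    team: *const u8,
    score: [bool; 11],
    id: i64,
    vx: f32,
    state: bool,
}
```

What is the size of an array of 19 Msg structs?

Slot: @0: d [1B, align 1] → 1; @1: e [1B, align 1] → 2; +6 pad (align 8); @8: h [8B, align 8] → 16; size 16, align 8
@0: hp [2B, align 2] → 2
+2 pad (align 4)
@4: vy [4B, align 4] → 8
@8: cooldown [18B, align 2] → 26
+6 pad (align 8)
@32: z [16B, align 8] → 48
@48: team [4B, align 4] → 52
@52: score [11B, align 1] → 63
+1 pad (align 8)
@64: id [8B, align 8] → 72
@72: vx [4B, align 4] → 76
@76: state [1B, align 1] → 77
+3 tail pad (align 8)
size 80, align 8
array of 19: 19 × 80 = 1520

1520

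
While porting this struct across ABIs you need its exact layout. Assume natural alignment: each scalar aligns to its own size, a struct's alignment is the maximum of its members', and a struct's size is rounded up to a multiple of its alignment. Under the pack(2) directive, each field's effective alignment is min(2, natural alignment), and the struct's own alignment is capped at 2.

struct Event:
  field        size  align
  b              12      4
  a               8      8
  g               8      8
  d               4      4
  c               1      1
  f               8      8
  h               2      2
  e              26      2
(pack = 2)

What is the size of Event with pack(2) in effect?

70

@0: b [12B, align 2] → 12
@12: a [8B, align 2] → 20
@20: g [8B, align 2] → 28
@28: d [4B, align 2] → 32
@32: c [1B, align 1] → 33
+1 pad (align 2)
@34: f [8B, align 2] → 42
@42: h [2B, align 2] → 44
@44: e [26B, align 2] → 70
size 70, align 2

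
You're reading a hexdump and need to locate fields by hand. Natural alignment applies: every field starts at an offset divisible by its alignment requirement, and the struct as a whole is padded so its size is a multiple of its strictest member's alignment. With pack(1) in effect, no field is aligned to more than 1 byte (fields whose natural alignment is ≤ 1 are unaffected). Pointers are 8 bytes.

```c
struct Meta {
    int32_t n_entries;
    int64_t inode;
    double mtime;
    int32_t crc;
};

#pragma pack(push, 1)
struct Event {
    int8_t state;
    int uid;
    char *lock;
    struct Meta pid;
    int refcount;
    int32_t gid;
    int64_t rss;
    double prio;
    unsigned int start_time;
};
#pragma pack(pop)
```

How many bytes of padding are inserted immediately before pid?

Meta: n_entries at 0 (size 4, align 4) → ends 4; pad 4 to align 8 for inode; inode at 8 (size 8, align 8) → ends 16; mtime at 16 (size 8, align 8) → ends 24; crc at 24 (size 4, align 4) → ends 28; tail pad 4 to reach multiple of 8; total 32 bytes, alignment 8
state at 0 (size 1, align 1) → ends 1
uid at 1 (size 4, align 1) → ends 5
lock at 5 (size 8, align 1) → ends 13
pid at 13 (size 32, align 1) → ends 45

0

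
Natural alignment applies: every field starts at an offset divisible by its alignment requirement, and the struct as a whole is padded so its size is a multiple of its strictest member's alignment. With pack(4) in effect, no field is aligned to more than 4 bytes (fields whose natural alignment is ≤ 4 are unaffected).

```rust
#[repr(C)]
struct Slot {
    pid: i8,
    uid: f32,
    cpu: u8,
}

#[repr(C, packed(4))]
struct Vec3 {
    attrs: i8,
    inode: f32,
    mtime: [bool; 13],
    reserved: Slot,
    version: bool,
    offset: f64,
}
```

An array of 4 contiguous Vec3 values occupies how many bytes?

Slot: 0..1  pid  (1B, 1-aligned); 1..4  -- padding (3B); 4..8  uid  (4B, 4-aligned); 8..9  cpu  (1B, 1-aligned); 9..12  -- tail padding (3B); sizeof = 12, alignof = 4
0..1  attrs  (1B, 1-aligned)
1..4  -- padding (3B)
4..8  inode  (4B, 4-aligned)
8..21  mtime  (13B, 1-aligned)
21..24  -- padding (3B)
24..36  reserved  (12B, 4-aligned)
36..37  version  (1B, 1-aligned)
37..40  -- padding (3B)
40..48  offset  (8B, 4-aligned)
sizeof = 48, alignof = 4
array of 4: 4 × 48 = 192

192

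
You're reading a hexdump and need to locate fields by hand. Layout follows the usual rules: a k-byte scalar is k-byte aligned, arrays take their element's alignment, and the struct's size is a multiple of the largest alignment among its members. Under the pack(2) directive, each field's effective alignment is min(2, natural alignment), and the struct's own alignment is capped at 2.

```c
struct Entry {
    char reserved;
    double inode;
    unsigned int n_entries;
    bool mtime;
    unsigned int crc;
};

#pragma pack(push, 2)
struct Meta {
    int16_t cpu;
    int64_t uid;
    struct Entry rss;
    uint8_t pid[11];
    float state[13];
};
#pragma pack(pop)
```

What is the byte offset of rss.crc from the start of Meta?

34

Entry: 0..1  reserved  (1B, 1-aligned); 1..8  -- padding (7B); 8..16  inode  (8B, 8-aligned); 16..20  n_entries  (4B, 4-aligned); 20..21  mtime  (1B, 1-aligned); 21..24  -- padding (3B); 24..28  crc  (4B, 4-aligned); 28..32  -- tail padding (4B); sizeof = 32, alignof = 8
0..2  cpu  (2B, 2-aligned)
2..10  uid  (8B, 2-aligned)
10..42  rss  (32B, 2-aligned)
within Entry: crc at 24
10 + 24 = 34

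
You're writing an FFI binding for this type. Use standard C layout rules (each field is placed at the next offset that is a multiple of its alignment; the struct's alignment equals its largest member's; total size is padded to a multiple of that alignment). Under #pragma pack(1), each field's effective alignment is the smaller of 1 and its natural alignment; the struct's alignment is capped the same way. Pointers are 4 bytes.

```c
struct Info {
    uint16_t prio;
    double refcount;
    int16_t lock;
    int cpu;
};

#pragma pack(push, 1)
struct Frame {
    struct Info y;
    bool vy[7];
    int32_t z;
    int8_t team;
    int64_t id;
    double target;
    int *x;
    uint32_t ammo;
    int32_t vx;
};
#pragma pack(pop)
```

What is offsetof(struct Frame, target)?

Info: 0..2  prio  (2B, 2-aligned); 2..8  -- padding (6B); 8..16  refcount  (8B, 8-aligned); 16..18  lock  (2B, 2-aligned); 18..20  -- padding (2B); 20..24  cpu  (4B, 4-aligned); sizeof = 24, alignof = 8
0..24  y  (24B, 1-aligned)
24..31  vy  (7B, 1-aligned)
31..35  z  (4B, 1-aligned)
35..36  team  (1B, 1-aligned)
36..44  id  (8B, 1-aligned)
44..52  target  (8B, 1-aligned)

44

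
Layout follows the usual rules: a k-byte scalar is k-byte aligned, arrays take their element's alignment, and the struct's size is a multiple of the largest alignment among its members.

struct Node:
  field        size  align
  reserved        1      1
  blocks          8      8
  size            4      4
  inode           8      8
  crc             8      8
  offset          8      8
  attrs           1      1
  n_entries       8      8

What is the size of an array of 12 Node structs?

768

reserved at 0 (size 1, align 1) → ends 1
pad 7 to align 8 for blocks
blocks at 8 (size 8, align 8) → ends 16
size at 16 (size 4, align 4) → ends 20
pad 4 to align 8 for inode
inode at 24 (size 8, align 8) → ends 32
crc at 32 (size 8, align 8) → ends 40
offset at 40 (size 8, align 8) → ends 48
attrs at 48 (size 1, align 1) → ends 49
pad 7 to align 8 for n_entries
n_entries at 56 (size 8, align 8) → ends 64
total 64 bytes, alignment 8
array of 12: 12 × 64 = 768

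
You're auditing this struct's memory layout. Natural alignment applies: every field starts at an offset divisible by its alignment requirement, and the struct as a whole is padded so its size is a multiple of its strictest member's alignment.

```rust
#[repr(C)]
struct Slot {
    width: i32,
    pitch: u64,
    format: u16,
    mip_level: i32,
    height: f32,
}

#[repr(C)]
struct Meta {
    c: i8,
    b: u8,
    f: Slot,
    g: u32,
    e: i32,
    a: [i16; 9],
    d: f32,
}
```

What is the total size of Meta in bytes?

Slot: @0: width [4B, align 4] → 4; +4 pad (align 8); @8: pitch [8B, align 8] → 16; @16: format [2B, align 2] → 18; +2 pad (align 4); @20: mip_level [4B, align 4] → 24; @24: height [4B, align 4] → 28; +4 tail pad (align 8); size 32, align 8
@0: c [1B, align 1] → 1
@1: b [1B, align 1] → 2
+6 pad (align 8)
@8: f [32B, align 8] → 40
@40: g [4B, align 4] → 44
@44: e [4B, align 4] → 48
@48: a [18B, align 2] → 66
+2 pad (align 4)
@68: d [4B, align 4] → 72
size 72, align 8

72 bytes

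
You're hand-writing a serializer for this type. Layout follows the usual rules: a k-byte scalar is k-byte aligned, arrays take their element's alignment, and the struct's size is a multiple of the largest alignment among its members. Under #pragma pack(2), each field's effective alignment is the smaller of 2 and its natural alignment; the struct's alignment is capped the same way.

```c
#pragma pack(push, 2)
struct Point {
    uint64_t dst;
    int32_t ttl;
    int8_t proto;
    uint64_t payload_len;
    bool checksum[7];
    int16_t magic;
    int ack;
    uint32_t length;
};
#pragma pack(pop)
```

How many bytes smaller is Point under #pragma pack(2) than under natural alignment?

8

natural layout:
  @0: dst [8B, align 8] → 8
  @8: ttl [4B, align 4] → 12
  @12: proto [1B, align 1] → 13
  +3 pad (align 8)
  @16: payload_len [8B, align 8] → 24
  @24: checksum [7B, align 1] → 31
  +1 pad (align 2)
  @32: magic [2B, align 2] → 34
  +2 pad (align 4)
  @36: ack [4B, align 4] → 40
  @40: length [4B, align 4] → 44
  +4 tail pad (align 8)
  size 48, align 8
packed(2) layout:
  @0: dst [8B, align 2] → 8
  @8: ttl [4B, align 2] → 12
  @12: proto [1B, align 1] → 13
  +1 pad (align 2)
  @14: payload_len [8B, align 2] → 22
  @22: checksum [7B, align 1] → 29
  +1 pad (align 2)
  @30: magic [2B, align 2] → 32
  @32: ack [4B, align 2] → 36
  @36: length [4B, align 2] → 40
  size 40, align 2
48 − 40 = 8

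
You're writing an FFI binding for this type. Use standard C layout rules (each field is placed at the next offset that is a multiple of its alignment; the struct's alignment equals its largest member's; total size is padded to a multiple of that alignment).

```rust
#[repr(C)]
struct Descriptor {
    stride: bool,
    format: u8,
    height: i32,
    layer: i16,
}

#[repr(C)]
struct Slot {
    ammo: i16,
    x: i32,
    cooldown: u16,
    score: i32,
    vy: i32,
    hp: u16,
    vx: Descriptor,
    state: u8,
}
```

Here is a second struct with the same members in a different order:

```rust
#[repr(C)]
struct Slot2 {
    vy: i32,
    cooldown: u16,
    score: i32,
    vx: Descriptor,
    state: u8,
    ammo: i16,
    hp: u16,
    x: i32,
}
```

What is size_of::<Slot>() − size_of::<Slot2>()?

4

Descriptor: 0..1  stride  (1B, 1-aligned); 1..2  format  (1B, 1-aligned); 2..4  -- padding (2B); 4..8  height  (4B, 4-aligned); 8..10  layer  (2B, 2-aligned); 10..12  -- tail padding (2B); sizeof = 12, alignof = 4
0..2  ammo  (2B, 2-aligned)
2..4  -- padding (2B)
4..8  x  (4B, 4-aligned)
8..10  cooldown  (2B, 2-aligned)
10..12  -- padding (2B)
12..16  score  (4B, 4-aligned)
16..20  vy  (4B, 4-aligned)
20..22  hp  (2B, 2-aligned)
22..24  -- padding (2B)
24..36  vx  (12B, 4-aligned)
36..37  state  (1B, 1-aligned)
37..40  -- tail padding (3B)
sizeof = 40, alignof = 4
— Slot2 —
0..4  vy  (4B, 4-aligned)
4..6  cooldown  (2B, 2-aligned)
6..8  -- padding (2B)
8..12  score  (4B, 4-aligned)
12..24  vx  (12B, 4-aligned)
24..25  state  (1B, 1-aligned)
25..26  -- padding (1B)
26..28  ammo  (2B, 2-aligned)
28..30  hp  (2B, 2-aligned)
30..32  -- padding (2B)
32..36  x  (4B, 4-aligned)
sizeof = 36, alignof = 4
40 − 36 = 4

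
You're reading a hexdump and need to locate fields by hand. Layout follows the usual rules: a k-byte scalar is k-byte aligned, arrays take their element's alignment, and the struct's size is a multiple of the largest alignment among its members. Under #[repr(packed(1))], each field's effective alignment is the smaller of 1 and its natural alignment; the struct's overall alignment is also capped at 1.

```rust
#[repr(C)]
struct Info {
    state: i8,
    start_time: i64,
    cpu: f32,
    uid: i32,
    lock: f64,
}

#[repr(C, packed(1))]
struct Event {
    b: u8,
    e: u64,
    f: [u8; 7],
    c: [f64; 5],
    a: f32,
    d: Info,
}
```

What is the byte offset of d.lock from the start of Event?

Info: state at 0 (size 1, align 1) → ends 1; pad 7 to align 8 for start_time; start_time at 8 (size 8, align 8) → ends 16; cpu at 16 (size 4, align 4) → ends 20; uid at 20 (size 4, align 4) → ends 24; lock at 24 (size 8, align 8) → ends 32; total 32 bytes, alignment 8
b at 0 (size 1, align 1) → ends 1
e at 1 (size 8, align 1) → ends 9
f at 9 (size 7, align 1) → ends 16
c at 16 (size 40, align 1) → ends 56
a at 56 (size 4, align 1) → ends 60
d at 60 (size 32, align 1) → ends 92
within Info: lock at 24
60 + 24 = 84

84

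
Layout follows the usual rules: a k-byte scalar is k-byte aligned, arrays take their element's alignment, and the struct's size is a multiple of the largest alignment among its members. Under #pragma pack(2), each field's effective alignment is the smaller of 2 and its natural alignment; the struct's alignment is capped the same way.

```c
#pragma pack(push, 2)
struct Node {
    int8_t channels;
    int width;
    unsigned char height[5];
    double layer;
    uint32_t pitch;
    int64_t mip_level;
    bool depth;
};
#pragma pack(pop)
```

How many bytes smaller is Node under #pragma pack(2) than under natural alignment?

natural layout:
  0..1  channels  (1B, 1-aligned)
  1..4  -- padding (3B)
  4..8  width  (4B, 4-aligned)
  8..13  height  (5B, 1-aligned)
  13..16  -- padding (3B)
  16..24  layer  (8B, 8-aligned)
  24..28  pitch  (4B, 4-aligned)
  28..32  -- padding (4B)
  32..40  mip_level  (8B, 8-aligned)
  40..41  depth  (1B, 1-aligned)
  41..48  -- tail padding (7B)
  sizeof = 48, alignof = 8
packed(2) layout:
  0..1  channels  (1B, 1-aligned)
  1..2  -- padding (1B)
  2..6  width  (4B, 2-aligned)
  6..11  height  (5B, 1-aligned)
  11..12  -- padding (1B)
  12..20  layer  (8B, 2-aligned)
  20..24  pitch  (4B, 2-aligned)
  24..32  mip_level  (8B, 2-aligned)
  32..33  depth  (1B, 1-aligned)
  33..34  -- tail padding (1B)
  sizeof = 34, alignof = 2
48 − 34 = 14

14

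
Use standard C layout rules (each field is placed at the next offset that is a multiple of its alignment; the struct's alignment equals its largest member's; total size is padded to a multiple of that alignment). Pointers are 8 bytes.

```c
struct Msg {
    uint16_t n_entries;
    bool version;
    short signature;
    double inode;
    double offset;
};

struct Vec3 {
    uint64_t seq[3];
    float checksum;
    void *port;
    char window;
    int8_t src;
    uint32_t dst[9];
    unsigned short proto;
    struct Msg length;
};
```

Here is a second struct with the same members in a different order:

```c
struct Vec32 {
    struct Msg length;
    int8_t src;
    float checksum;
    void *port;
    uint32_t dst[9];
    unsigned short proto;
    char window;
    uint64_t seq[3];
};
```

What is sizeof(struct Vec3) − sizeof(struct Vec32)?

Msg: 0..2  n_entries  (2B, 2-aligned); 2..3  version  (1B, 1-aligned); 3..4  -- padding (1B); 4..6  signature  (2B, 2-aligned); 6..8  -- padding (2B); 8..16  inode  (8B, 8-aligned); 16..24  offset  (8B, 8-aligned); sizeof = 24, alignof = 8
0..24  seq  (24B, 8-aligned)
24..28  checksum  (4B, 4-aligned)
28..32  -- padding (4B)
32..40  port  (8B, 8-aligned)
40..41  window  (1B, 1-aligned)
41..42  src  (1B, 1-aligned)
42..44  -- padding (2B)
44..80  dst  (36B, 4-aligned)
80..82  proto  (2B, 2-aligned)
82..88  -- padding (6B)
88..112  length  (24B, 8-aligned)
sizeof = 112, alignof = 8
— Vec32 —
0..24  length  (24B, 8-aligned)
24..25  src  (1B, 1-aligned)
25..28  -- padding (3B)
28..32  checksum  (4B, 4-aligned)
32..40  port  (8B, 8-aligned)
40..76  dst  (36B, 4-aligned)
76..78  proto  (2B, 2-aligned)
78..79  window  (1B, 1-aligned)
79..80  -- padding (1B)
80..104  seq  (24B, 8-aligned)
sizeof = 104, alignof = 8
112 − 104 = 8

8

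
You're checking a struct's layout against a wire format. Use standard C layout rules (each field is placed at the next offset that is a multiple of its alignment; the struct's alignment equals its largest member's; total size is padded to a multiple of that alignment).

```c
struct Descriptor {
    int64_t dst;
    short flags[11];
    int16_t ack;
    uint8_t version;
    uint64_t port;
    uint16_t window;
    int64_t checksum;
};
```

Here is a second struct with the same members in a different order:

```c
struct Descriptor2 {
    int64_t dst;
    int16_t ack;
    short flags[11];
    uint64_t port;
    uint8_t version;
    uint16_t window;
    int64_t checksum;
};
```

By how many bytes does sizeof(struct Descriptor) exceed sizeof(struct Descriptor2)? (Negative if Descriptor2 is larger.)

0..8  dst  (8B, 8-aligned)
8..30  flags  (22B, 2-aligned)
30..32  ack  (2B, 2-aligned)
32..33  version  (1B, 1-aligned)
33..40  -- padding (7B)
40..48  port  (8B, 8-aligned)
48..50  window  (2B, 2-aligned)
50..56  -- padding (6B)
56..64  checksum  (8B, 8-aligned)
sizeof = 64, alignof = 8
— Descriptor2 —
0..8  dst  (8B, 8-aligned)
8..10  ack  (2B, 2-aligned)
10..32  flags  (22B, 2-aligned)
32..40  port  (8B, 8-aligned)
40..41  version  (1B, 1-aligned)
41..42  -- padding (1B)
42..44  window  (2B, 2-aligned)
44..48  -- padding (4B)
48..56  checksum  (8B, 8-aligned)
sizeof = 56, alignof = 8
64 − 56 = 8

8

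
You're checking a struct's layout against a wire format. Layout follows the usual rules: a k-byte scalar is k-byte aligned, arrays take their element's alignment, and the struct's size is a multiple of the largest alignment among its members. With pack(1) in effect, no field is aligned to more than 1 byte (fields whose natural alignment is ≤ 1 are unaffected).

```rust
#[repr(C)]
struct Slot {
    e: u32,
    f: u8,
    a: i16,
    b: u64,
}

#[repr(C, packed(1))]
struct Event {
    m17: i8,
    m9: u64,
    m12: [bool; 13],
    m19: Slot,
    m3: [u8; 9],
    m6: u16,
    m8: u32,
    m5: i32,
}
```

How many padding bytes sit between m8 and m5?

0

Slot: 0..4  e  (4B, 4-aligned); 4..5  f  (1B, 1-aligned); 5..6  -- padding (1B); 6..8  a  (2B, 2-aligned); 8..16  b  (8B, 8-aligned); sizeof = 16, alignof = 8
0..1  m17  (1B, 1-aligned)
1..9  m9  (8B, 1-aligned)
9..22  m12  (13B, 1-aligned)
22..38  m19  (16B, 1-aligned)
38..47  m3  (9B, 1-aligned)
47..49  m6  (2B, 1-aligned)
49..53  m8  (4B, 1-aligned)
53..57  m5  (4B, 1-aligned)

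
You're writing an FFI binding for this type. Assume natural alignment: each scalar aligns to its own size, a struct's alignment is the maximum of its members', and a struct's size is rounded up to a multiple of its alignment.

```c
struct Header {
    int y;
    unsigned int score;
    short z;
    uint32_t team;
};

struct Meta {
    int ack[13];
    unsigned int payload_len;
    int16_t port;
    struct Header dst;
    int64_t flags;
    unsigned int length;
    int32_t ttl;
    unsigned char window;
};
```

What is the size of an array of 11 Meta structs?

1144

Header: y at 0 (size 4, align 4) → ends 4; score at 4 (size 4, align 4) → ends 8; z at 8 (size 2, align 2) → ends 10; pad 2 to align 4 for team; team at 12 (size 4, align 4) → ends 16; total 16 bytes, alignment 4
ack at 0 (size 52, align 4) → ends 52
payload_len at 52 (size 4, align 4) → ends 56
port at 56 (size 2, align 2) → ends 58
pad 2 to align 4 for dst
dst at 60 (size 16, align 4) → ends 76
pad 4 to align 8 for flags
flags at 80 (size 8, align 8) → ends 88
length at 88 (size 4, align 4) → ends 92
ttl at 92 (size 4, align 4) → ends 96
window at 96 (size 1, align 1) → ends 97
tail pad 7 to reach multiple of 8
total 104 bytes, alignment 8
array of 11: 11 × 104 = 1144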